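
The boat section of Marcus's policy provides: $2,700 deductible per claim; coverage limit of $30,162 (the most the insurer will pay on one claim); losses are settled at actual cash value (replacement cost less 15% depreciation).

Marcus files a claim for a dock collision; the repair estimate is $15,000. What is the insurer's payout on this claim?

At 15% depreciation, ACV = $15,000 − $2,250 = $12,750.
Subtract the deductible: $12,750 − $2,700 = $10,050.
That's under the $30,162 cap, so the insurer reimburses the full $10,050.

$10,050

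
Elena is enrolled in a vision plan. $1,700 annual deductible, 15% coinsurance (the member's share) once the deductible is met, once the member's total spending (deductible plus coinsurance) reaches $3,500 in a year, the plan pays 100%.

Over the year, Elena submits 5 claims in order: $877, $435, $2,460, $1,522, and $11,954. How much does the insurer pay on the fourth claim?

Claim 1 — $877: all of it applies to the deductible. Member pays $877; OOP now $877. Plan pays $877 − $877 = $0.
Claim 2 — $435: all of it applies to the deductible. Member pays $435; OOP now $1,312. Plan pays $435 − $435 = $0.
Claim 3 — $2,460: $388 finishes the deductible; $2,072 goes to coinsurance; coinsurance $2,072 × 15% = $310.80. Member pays $698.80; OOP now $2,010.80. Insurer: $2,460 − $698.80 = $1,761.20.
Claim 4 — $1,522: deductible already satisfied, so member's share is 15% × $1,522 = $228.30. Cost to member: $228.30. OOP to date $2,239.10. Plan pays $1,522 − $228.30 = $1,293.70.

$1,293.70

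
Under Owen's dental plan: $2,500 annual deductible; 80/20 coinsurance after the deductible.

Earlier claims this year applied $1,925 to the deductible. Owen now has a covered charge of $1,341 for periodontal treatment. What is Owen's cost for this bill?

$1,925 of the $2,500 deductible is already met, leaving $575.
After the $575 deductible portion, $1,341 − $575 = $766 is subject to coinsurance.
Patient's 20% share of $766 is $153.20.
So the patient owes $575 + $153.20 = $728.20.

$728.20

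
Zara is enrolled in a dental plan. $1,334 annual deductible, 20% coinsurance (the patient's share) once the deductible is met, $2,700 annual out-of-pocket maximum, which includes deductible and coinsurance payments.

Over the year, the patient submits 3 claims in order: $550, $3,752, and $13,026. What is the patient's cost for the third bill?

Bill 1, $550: all of it applies to the deductible. Cost to patient: $550. OOP to date $550.
Bill 2, $3,752: deductible takes $784, $2,968 remains; coinsurance $2,968 × 20% = $593.60. Cost to patient: $1,377.60. OOP to date $1,927.60.
Bill 3, $13,026: 20% coinsurance on $13,026 = $2,605.20. That would push OOP to $4,532.80, over the $2,700 cap, so patient pays $2,700 − $1,927.60 = $772.40.

$772.40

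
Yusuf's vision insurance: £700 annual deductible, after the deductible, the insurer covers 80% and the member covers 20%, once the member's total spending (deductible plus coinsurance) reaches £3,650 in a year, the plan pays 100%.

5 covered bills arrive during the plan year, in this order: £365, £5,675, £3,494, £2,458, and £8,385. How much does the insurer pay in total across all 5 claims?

#1 (£365): entire amount goes to the deductible. Member owes £365 (running OOP £365). Insurer: £365 − £365 = £0.
#2 (£5,675): £335 to deductible, leaving £5,340; member's 20% is £1,068. Member owes £1,403 (running OOP £1,768). Insurer: £5,675 − £1,403 = £4,272.
#3 (£3,494): deductible met; 20% of £3,494 = £698.80. Member pays £698.80; OOP now £2,466.80. Plan pays £3,494 − £698.80 = £2,795.20.
#4 (£2,458): deductible met; 20% of £2,458 = £491.60. Member pays £491.60; OOP now £2,958.40. Insurer: £2,458 − £491.60 = £1,966.40.
#5 (£8,385): deductible already satisfied, so member's share is 20% × £8,385 = £1,677. OOP would hit £4,635.40 > £3,650, so the cap limits the member to £3,650 − £2,958.40 = £691.60. Plan pays £8,385 − £691.60 = £7,693.40.
Insurer total: £0 + £4,272 + £2,795.20 + £1,966.40 + £7,693.40 = £16,727.

£16,727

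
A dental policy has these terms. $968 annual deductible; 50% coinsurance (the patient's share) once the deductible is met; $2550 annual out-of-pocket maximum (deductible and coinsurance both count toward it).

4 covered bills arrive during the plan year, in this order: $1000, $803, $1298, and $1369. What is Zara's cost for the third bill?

Claim 1 ($1000): $968 to deductible, leaving $32; coinsurance $32 × 50% = $16. Patient pays $984; OOP now $984.
Claim 2 ($803): 50% coinsurance on $803 = $401.50. Patient pays $401.50; OOP now $1385.50.
Claim 3 ($1298): 50% coinsurance on $1298 = $649. Cost to patient: $649. OOP to date $2034.50.

$649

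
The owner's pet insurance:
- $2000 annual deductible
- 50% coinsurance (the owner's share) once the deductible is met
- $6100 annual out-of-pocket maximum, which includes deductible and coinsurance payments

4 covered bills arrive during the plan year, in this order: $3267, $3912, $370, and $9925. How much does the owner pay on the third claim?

$185

Claim 1 ($3267): $2000 finishes the deductible; $1267 goes to coinsurance; coinsurance $1267 × 50% = $633.50. Owner pays $2633.50; OOP now $2633.50.
Claim 2 ($3912): deductible already satisfied, so owner's share is 50% × $3912 = $1956. Owner pays $1956; OOP now $4589.50.
Claim 3 ($370): 50% coinsurance on $370 = $185. Owner owes $185 (running OOP $4774.50).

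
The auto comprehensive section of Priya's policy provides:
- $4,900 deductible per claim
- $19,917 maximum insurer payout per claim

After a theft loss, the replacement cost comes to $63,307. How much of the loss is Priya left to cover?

Subtract the deductible: $63,307 − $4,900 = $58,407.
Since $58,407 > $19,917, the payout is capped at $19,917.
The policyholder bears the rest of the original loss: $63,307 − $19,917 = $43,390.

$43,390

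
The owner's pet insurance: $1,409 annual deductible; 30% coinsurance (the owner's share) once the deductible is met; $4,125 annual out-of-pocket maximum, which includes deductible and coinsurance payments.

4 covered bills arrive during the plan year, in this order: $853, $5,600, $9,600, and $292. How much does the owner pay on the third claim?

#1 ($853): fully absorbed by the deductible. Owner pays $853; OOP now $853.
#2 ($5,600): deductible takes $556, $5,044 remains; 30% of $5,044 = $1,513.20. Owner owes $2,069.20 (running OOP $2,922.20).
#3 ($9,600): deductible met; 30% of $9,600 = $2,880. That would push OOP to $5,802.20, over the $4,125 cap, so owner pays $4,125 − $2,922.20 = $1,202.80.

$1,202.80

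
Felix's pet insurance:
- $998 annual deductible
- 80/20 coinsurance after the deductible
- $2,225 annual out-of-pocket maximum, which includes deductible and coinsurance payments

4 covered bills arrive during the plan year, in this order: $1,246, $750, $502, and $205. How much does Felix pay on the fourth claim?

Claim 1 — $1,246: deductible takes $998, $248 remains; coinsurance $248 × 20% = $49.60. Owner pays $1,047.60; OOP now $1,047.60.
Claim 2 — $750: deductible met; 20% of $750 = $150. Cost to owner: $150. OOP to date $1,197.60.
Claim 3 — $502: deductible met; 20% of $502 = $100.40. Owner pays $100.40; OOP now $1,298.
Claim 4 — $205: 20% coinsurance on $205 = $41. Owner pays $41; OOP now $1,339.

$41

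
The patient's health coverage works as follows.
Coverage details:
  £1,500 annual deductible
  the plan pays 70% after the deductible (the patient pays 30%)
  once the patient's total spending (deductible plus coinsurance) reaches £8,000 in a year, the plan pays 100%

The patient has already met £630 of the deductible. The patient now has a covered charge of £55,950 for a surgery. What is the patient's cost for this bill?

£7,370

Remaining deductible: £1,500 − £630 = £870.
After the £870 deductible portion, £55,950 − £870 = £55,080 is subject to coinsurance.
Coinsurance: £55,080 × 30% = £16,524.
That puts the patient's cost at £870 + £16,524 = £17,394 before any cap.
Adding £17,394 to the £630 already spent would give £18,024, which exceeds the £8,000 cap; the patient pays just £8,000 − £630 = £7,370.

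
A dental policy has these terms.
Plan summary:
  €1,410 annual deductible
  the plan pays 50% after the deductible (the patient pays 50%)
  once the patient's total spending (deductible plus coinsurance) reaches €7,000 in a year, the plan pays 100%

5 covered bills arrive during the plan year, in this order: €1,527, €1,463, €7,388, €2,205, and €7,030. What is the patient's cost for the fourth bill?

Claim 1 (€1,527): €1,410 finishes the deductible; €117 goes to coinsurance; patient's 50% is €58.50. Cost to patient: €1,468.50. OOP to date €1,468.50.
Claim 2 (€1,463): 50% coinsurance on €1,463 = €731.50. Patient pays €731.50; OOP now €2,200.
Claim 3 (€7,388): deductible already satisfied, so patient's share is 50% × €7,388 = €3,694. Cost to patient: €3,694. OOP to date €5,894.
Claim 4 (€2,205): deductible already satisfied, so patient's share is 50% × €2,205 = €1,102.50. Patient pays €1,102.50; OOP now €6,996.50.

€1,102.50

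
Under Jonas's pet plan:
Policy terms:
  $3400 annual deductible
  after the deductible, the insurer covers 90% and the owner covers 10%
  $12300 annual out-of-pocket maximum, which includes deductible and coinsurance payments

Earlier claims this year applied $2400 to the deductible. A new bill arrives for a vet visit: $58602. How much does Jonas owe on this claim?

$6760.20

Deductible still to meet: $3400 − $2400 = $1000.
After the $1000 deductible portion, $58602 − $1000 = $57602 is subject to coinsurance.
10% of $57602 = $5760.20 falls to the owner.
So the owner owes $1000 + $5760.20 = $6760.20 before any cap.
Cumulative spending $2400 + $6760.20 = $9160.20 stays under the $12300 maximum.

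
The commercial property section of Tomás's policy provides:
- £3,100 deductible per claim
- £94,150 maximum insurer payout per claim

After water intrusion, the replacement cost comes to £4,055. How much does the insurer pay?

Less the £3,100 deductible: £4,055 − £3,100 = £955.
£955 is within the £94,150 limit, so the insurer pays £955.

£955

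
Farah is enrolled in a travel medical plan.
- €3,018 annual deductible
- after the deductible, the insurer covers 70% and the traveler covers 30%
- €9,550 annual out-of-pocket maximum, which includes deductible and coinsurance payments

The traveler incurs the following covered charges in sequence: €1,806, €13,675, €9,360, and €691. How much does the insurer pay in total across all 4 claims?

€15,982

#1 (€1,806): all of it applies to the deductible. Cost to traveler: €1,806. OOP to date €1,806. Insurer: €1,806 − €1,806 = €0.
#2 (€13,675): deductible takes €1,212, €12,463 remains; 30% of €12,463 = €3,738.90. Traveler pays €4,950.90; OOP now €6,756.90. Insurer: €13,675 − €4,950.90 = €8,724.10.
#3 (€9,360): 30% coinsurance on €9,360 = €2,808. OOP would hit €9,564.90 > €9,550, so the cap limits the traveler to €9,550 − €6,756.90 = €2,793.10. Plan pays €9,360 − €2,793.10 = €6,566.90.
#4 (€691): deductible met; 30% of €691 = €207.30. That would push OOP to €9,757.30, over the €9,550 cap, so traveler pays €9,550 − €9,550 = €0. Insurer: €691 − €0 = €691.
Insurer total: €0 + €8,724.10 + €6,566.90 + €691 = €15,982.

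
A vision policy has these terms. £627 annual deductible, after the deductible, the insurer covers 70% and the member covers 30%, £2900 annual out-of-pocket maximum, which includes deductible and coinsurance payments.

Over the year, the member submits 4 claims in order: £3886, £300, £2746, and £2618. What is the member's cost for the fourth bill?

£381.50

Claim 1 — £3886: £627 to deductible, leaving £3259; 30% of £3259 = £977.70. Member owes £1604.70 (running OOP £1604.70).
Claim 2 — £300: 30% coinsurance on £300 = £90. Cost to member: £90. OOP to date £1694.70.
Claim 3 — £2746: deductible already satisfied, so member's share is 30% × £2746 = £823.80. Cost to member: £823.80. OOP to date £2518.50.
Claim 4 — £2618: 30% coinsurance on £2618 = £785.40. Adding that to £2518.50 gives £3303.90, past the £2900 cap; member pays only £2900 − £2518.50 = £381.50.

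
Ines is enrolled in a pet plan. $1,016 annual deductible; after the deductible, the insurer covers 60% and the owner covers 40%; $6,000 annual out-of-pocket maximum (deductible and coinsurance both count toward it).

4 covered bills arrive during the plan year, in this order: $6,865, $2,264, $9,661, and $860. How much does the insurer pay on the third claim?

Claim 1 ($6,865): $1,016 to deductible, leaving $5,849; owner's 40% is $2,339.60. Owner owes $3,355.60 (running OOP $3,355.60). Insurer: $6,865 − $3,355.60 = $3,509.40.
Claim 2 ($2,264): deductible already satisfied, so owner's share is 40% × $2,264 = $905.60. Owner owes $905.60 (running OOP $4,261.20). Insurer: $2,264 − $905.60 = $1,358.40.
Claim 3 ($9,661): deductible met; 40% of $9,661 = $3,864.40. OOP would hit $8,125.60 > $6,000, so the cap limits the owner to $6,000 − $4,261.20 = $1,738.80. Plan pays $9,661 − $1,738.80 = $7,922.20.

$7,922.20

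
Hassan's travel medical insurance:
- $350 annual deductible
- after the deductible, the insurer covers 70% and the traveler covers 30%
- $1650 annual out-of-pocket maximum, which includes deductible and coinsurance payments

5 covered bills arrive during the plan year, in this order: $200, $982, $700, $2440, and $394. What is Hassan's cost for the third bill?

Bill 1, $200: fully absorbed by the deductible. Cost to traveler: $200. OOP to date $200.
Bill 2, $982: $150 to deductible, leaving $832; traveler's 30% is $249.60. Traveler owes $399.60 (running OOP $599.60).
Bill 3, $700: deductible already satisfied, so traveler's share is 30% × $700 = $210. Traveler owes $210 (running OOP $809.60).

$210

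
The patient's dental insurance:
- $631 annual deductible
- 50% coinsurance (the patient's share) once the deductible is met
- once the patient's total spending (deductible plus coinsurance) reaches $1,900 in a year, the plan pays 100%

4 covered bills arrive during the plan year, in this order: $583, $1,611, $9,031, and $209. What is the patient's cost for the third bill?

#1 ($583): all of it applies to the deductible. Cost to patient: $583. OOP to date $583.
#2 ($1,611): $48 to deductible, leaving $1,563; 50% of $1,563 = $781.50. Cost to patient: $829.50. OOP to date $1,412.50.
#3 ($9,031): deductible met; 50% of $9,031 = $4,515.50. That would push OOP to $5,928, over the $1,900 cap, so patient pays $1,900 − $1,412.50 = $487.50.

$487.50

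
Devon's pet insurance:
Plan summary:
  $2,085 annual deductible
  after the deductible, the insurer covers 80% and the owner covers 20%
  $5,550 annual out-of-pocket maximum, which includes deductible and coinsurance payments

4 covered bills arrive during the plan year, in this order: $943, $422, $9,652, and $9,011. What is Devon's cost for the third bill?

$2,506.40

Claim 1 ($943): all of it applies to the deductible. Owner owes $943 (running OOP $943).
Claim 2 ($422): entire amount goes to the deductible. Cost to owner: $422. OOP to date $1,365.
Claim 3 ($9,652): $720 to deductible, leaving $8,932; 20% of $8,932 = $1,786.40. Owner pays $2,506.40; OOP now $3,871.40.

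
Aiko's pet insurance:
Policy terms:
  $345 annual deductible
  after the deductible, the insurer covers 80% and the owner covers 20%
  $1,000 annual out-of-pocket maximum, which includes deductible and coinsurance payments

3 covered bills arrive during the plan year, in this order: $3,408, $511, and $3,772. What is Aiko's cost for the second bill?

Claim 1 — $3,408: $345 to deductible, leaving $3,063; coinsurance $3,063 × 20% = $612.60. Owner owes $957.60 (running OOP $957.60).
Claim 2 — $511: deductible already satisfied, so owner's share is 20% × $511 = $102.20. That would push OOP to $1,059.80, over the $1,000 cap, so owner pays $1,000 − $957.60 = $42.40.

$42.40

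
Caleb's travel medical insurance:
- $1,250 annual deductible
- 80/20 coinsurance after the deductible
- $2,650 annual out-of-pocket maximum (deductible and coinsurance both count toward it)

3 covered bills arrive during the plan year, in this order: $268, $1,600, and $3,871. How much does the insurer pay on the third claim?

#1 ($268): fully absorbed by the deductible. Traveler owes $268 (running OOP $268). Plan pays $268 − $268 = $0.
#2 ($1,600): $982 to deductible, leaving $618; traveler's 20% is $123.60. Traveler pays $1,105.60; OOP now $1,373.60. Plan pays $1,600 − $1,105.60 = $494.40.
#3 ($3,871): 20% coinsurance on $3,871 = $774.20. Traveler owes $774.20 (running OOP $2,147.80). Insurer: $3,871 − $774.20 = $3,096.80.

$3,096.80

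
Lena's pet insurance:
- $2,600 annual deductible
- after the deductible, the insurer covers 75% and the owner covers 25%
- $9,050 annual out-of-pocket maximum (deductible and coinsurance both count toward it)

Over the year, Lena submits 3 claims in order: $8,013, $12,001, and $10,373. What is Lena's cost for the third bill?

$2,096.50

#1 ($8,013): $2,600 finishes the deductible; $5,413 goes to coinsurance; coinsurance $5,413 × 25% = $1,353.25. Cost to owner: $3,953.25. OOP to date $3,953.25.
#2 ($12,001): deductible already satisfied, so owner's share is 25% × $12,001 = $3,000.25. Owner owes $3,000.25 (running OOP $6,953.50).
#3 ($10,373): deductible already satisfied, so owner's share is 25% × $10,373 = $2,593.25. That would push OOP to $9,546.75, over the $9,050 cap, so owner pays $9,050 − $6,953.50 = $2,096.50.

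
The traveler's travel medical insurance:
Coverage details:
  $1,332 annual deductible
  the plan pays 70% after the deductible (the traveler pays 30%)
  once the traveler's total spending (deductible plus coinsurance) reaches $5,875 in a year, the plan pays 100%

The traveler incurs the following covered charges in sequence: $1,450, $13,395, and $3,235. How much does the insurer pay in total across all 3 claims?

$12,205

Claim 1 ($1,450): $1,332 to deductible, leaving $118; coinsurance $118 × 30% = $35.40. Traveler owes $1,367.40 (running OOP $1,367.40). Insurer: $1,450 − $1,367.40 = $82.60.
Claim 2 ($13,395): 30% coinsurance on $13,395 = $4,018.50. Traveler owes $4,018.50 (running OOP $5,385.90). Insurer: $13,395 − $4,018.50 = $9,376.50.
Claim 3 ($3,235): 30% coinsurance on $3,235 = $970.50. Adding that to $5,385.90 gives $6,356.40, past the $5,875 cap; traveler pays only $5,875 − $5,385.90 = $489.10. Plan pays $3,235 − $489.10 = $2,745.90.
Insurer total: $82.60 + $9,376.50 + $2,745.90 = $12,205.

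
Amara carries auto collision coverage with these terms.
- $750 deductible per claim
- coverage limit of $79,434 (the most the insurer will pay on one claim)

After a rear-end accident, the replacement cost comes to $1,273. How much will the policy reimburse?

Less the $750 deductible: $1,273 − $750 = $523.
That's under the $79,434 cap, so the insurer reimburses the full $523.

$523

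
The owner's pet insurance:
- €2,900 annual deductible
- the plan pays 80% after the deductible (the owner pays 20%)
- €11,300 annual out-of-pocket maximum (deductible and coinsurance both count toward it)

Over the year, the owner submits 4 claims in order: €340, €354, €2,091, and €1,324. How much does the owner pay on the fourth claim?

€356.80

#1 (€340): all of it applies to the deductible. Owner owes €340 (running OOP €340).
#2 (€354): fully absorbed by the deductible. Cost to owner: €354. OOP to date €694.
#3 (€2,091): fully absorbed by the deductible. Cost to owner: €2,091. OOP to date €2,785.
#4 (€1,324): deductible takes €115, €1,209 remains; owner's 20% is €241.80. Owner owes €356.80 (running OOP €3,141.80).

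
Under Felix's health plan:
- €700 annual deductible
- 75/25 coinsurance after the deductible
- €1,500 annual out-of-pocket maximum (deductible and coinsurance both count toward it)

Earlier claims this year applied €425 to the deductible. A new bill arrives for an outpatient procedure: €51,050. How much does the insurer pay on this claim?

€49,975

Deductible still to meet: €700 − €425 = €275.
After the €275 deductible portion, €51,050 − €275 = €50,775 is subject to coinsurance.
Patient's 25% share of €50,775 is €12,693.75.
Patient responsibility before any cap: €275 + €12,693.75 = €12,968.75.
Year-to-date out-of-pocket would reach €425 + €12,968.75 = €13,393.75, above the €1,500 maximum, so the patient pays only €1,500 − €425 = €1,075.
The plan picks up €51,050 − €1,075 = €49,975.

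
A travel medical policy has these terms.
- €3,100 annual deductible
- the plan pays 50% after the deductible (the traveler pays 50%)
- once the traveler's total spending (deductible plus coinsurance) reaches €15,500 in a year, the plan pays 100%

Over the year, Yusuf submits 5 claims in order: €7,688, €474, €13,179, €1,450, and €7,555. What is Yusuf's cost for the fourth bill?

Claim 1 — €7,688: €3,100 to deductible, leaving €4,588; 50% of €4,588 = €2,294. Cost to traveler: €5,394. OOP to date €5,394.
Claim 2 — €474: deductible already satisfied, so traveler's share is 50% × €474 = €237. Traveler pays €237; OOP now €5,631.
Claim 3 — €13,179: deductible met; 50% of €13,179 = €6,589.50. Traveler owes €6,589.50 (running OOP €12,220.50).
Claim 4 — €1,450: 50% coinsurance on €1,450 = €725. Cost to traveler: €725. OOP to date €12,945.50.

€725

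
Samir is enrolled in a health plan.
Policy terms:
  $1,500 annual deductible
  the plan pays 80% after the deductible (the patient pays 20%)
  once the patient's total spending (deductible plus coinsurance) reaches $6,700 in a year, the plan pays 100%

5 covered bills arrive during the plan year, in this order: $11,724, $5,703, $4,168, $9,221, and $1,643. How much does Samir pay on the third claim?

Claim 1 ($11,724): $1,500 finishes the deductible; $10,224 goes to coinsurance; 20% of $10,224 = $2,044.80. Patient owes $3,544.80 (running OOP $3,544.80).
Claim 2 ($5,703): deductible already satisfied, so patient's share is 20% × $5,703 = $1,140.60. Patient pays $1,140.60; OOP now $4,685.40.
Claim 3 ($4,168): 20% coinsurance on $4,168 = $833.60. Cost to patient: $833.60. OOP to date $5,519.

$833.60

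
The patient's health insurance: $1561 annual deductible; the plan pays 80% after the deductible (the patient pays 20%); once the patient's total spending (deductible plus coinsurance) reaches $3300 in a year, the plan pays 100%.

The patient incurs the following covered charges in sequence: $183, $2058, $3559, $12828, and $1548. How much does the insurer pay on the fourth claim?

$11936.80

Bill 1, $183: fully absorbed by the deductible. Patient pays $183; OOP now $183. Insurer: $183 − $183 = $0.
Bill 2, $2058: deductible takes $1378, $680 remains; coinsurance $680 × 20% = $136. Patient owes $1514 (running OOP $1697). Insurer: $2058 − $1514 = $544.
Bill 3, $3559: 20% coinsurance on $3559 = $711.80. Patient owes $711.80 (running OOP $2408.80). Insurer: $3559 − $711.80 = $2847.20.
Bill 4, $12828: deductible already satisfied, so patient's share is 20% × $12828 = $2565.60. OOP would hit $4974.40 > $3300, so the cap limits the patient to $3300 − $2408.80 = $891.20. Plan pays $12828 − $891.20 = $11936.80.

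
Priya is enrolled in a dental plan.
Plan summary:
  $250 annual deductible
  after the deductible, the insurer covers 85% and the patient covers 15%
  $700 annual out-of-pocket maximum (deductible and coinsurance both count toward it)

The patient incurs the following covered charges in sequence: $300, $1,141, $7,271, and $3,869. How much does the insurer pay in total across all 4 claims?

$11,881

#1 ($300): deductible takes $250, $50 remains; 15% of $50 = $7.50. Cost to patient: $257.50. OOP to date $257.50. Insurer: $300 − $257.50 = $42.50.
#2 ($1,141): deductible already satisfied, so patient's share is 15% × $1,141 = $171.15. Patient pays $171.15; OOP now $428.65. Insurer: $1,141 − $171.15 = $969.85.
#3 ($7,271): 15% coinsurance on $7,271 = $1,090.65. OOP would hit $1,519.30 > $700, so the cap limits the patient to $700 − $428.65 = $271.35. Plan pays $7,271 − $271.35 = $6,999.65.
#4 ($3,869): 15% coinsurance on $3,869 = $580.35. Adding that to $700 gives $1,280.35, past the $700 cap; patient pays only $700 − $700 = $0. Plan pays $3,869 − $0 = $3,869.
Insurer total = bills − patient's total = $12,581 − $700 = $11,881.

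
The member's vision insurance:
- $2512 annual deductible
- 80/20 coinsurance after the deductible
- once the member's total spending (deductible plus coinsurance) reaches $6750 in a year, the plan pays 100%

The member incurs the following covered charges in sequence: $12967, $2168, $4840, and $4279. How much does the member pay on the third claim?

Bill 1, $12967: deductible takes $2512, $10455 remains; coinsurance $10455 × 20% = $2091. Member pays $4603; OOP now $4603.
Bill 2, $2168: deductible met; 20% of $2168 = $433.60. Cost to member: $433.60. OOP to date $5036.60.
Bill 3, $4840: deductible already satisfied, so member's share is 20% × $4840 = $968. Member pays $968; OOP now $6004.60.

$968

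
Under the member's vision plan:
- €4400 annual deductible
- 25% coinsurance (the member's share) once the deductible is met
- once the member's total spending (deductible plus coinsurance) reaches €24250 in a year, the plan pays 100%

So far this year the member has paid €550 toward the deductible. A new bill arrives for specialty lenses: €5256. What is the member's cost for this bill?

€550 of the €4400 deductible is already met, leaving €3850.
The remaining €1406 (= €5256 − €3850) moves to coinsurance.
25% of €1406 = €351.50 falls to the member.
So the member owes €3850 + €351.50 = €4201.50 before any cap.
Total out-of-pocket so far would be €550 + €4201.50 = €4751.50, below the €24250 cap — no reduction.

€4201.50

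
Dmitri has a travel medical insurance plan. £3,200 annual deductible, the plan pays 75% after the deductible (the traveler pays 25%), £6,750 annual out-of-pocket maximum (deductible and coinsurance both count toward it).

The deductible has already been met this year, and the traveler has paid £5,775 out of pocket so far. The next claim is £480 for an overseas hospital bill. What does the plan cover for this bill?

£360

The deductible is already satisfied, so the full bill goes to coinsurance.
25% of £480 = £120 falls to the traveler.
Year-to-date out-of-pocket becomes £5,775 + £120 = £5,895, still under the £6,750 maximum, so no cap applies.
Insurer pays the balance: £480 − £120 = £360.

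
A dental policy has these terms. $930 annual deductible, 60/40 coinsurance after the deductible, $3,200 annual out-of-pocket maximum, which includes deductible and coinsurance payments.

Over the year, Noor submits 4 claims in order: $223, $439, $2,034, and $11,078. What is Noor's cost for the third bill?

$974.40

Bill 1, $223: fully absorbed by the deductible. Cost to patient: $223. OOP to date $223.
Bill 2, $439: fully absorbed by the deductible. Patient owes $439 (running OOP $662).
Bill 3, $2,034: $268 finishes the deductible; $1,766 goes to coinsurance; coinsurance $1,766 × 40% = $706.40. Cost to patient: $974.40. OOP to date $1,636.40.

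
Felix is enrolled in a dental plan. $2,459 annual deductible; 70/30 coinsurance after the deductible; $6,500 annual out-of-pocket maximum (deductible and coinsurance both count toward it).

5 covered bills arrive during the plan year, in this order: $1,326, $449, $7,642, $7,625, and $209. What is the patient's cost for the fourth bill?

$1,953.60

Claim 1 ($1,326): all of it applies to the deductible. Patient pays $1,326; OOP now $1,326.
Claim 2 ($449): entire amount goes to the deductible. Cost to patient: $449. OOP to date $1,775.
Claim 3 ($7,642): $684 finishes the deductible; $6,958 goes to coinsurance; coinsurance $6,958 × 30% = $2,087.40. Patient owes $2,771.40 (running OOP $4,546.40).
Claim 4 ($7,625): 30% coinsurance on $7,625 = $2,287.50. Adding that to $4,546.40 gives $6,833.90, past the $6,500 cap; patient pays only $6,500 − $4,546.40 = $1,953.60.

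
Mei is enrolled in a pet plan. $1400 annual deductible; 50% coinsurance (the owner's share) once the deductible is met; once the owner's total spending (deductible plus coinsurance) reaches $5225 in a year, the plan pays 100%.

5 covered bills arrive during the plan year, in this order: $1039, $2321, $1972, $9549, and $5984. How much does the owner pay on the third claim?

#1 ($1039): all of it applies to the deductible. Cost to owner: $1039. OOP to date $1039.
#2 ($2321): $361 finishes the deductible; $1960 goes to coinsurance; 50% of $1960 = $980. Cost to owner: $1341. OOP to date $2380.
#3 ($1972): deductible met; 50% of $1972 = $986. Owner pays $986; OOP now $3366.

$986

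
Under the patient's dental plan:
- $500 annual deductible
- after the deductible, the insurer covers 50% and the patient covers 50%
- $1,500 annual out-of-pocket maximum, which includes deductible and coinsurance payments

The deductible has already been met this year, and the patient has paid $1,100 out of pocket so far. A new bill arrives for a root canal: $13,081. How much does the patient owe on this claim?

$400

With the deductible met, the entire $13,081 is subject to coinsurance.
50% of $13,081 = $6,540.50 falls to the patient.
That would bring total out-of-pocket to $7,640.50, past the $1,500 cap. The patient is capped at $1,500 − $1,100 = $400 on this claim.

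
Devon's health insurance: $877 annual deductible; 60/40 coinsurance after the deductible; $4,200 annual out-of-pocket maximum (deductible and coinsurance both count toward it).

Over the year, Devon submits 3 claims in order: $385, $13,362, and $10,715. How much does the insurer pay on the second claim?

#1 ($385): all of it applies to the deductible. Patient owes $385 (running OOP $385). Plan pays $385 − $385 = $0.
#2 ($13,362): deductible takes $492, $12,870 remains; patient's 40% is $5,148. Together that's $492 + $5,148 = $5,640. Adding that to $385 gives $6,025, past the $4,200 cap; patient pays only $4,200 − $385 = $3,815. Plan pays $13,362 − $3,815 = $9,547.

$9,547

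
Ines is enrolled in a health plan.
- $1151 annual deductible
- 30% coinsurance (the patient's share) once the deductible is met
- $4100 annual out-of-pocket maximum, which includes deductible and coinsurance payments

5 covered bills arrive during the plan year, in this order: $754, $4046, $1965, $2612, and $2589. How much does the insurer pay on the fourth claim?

#1 ($754): entire amount goes to the deductible. Patient pays $754; OOP now $754. Plan pays $754 − $754 = $0.
#2 ($4046): deductible takes $397, $3649 remains; patient's 30% is $1094.70. Cost to patient: $1491.70. OOP to date $2245.70. Insurer: $4046 − $1491.70 = $2554.30.
#3 ($1965): deductible already satisfied, so patient's share is 30% × $1965 = $589.50. Patient owes $589.50 (running OOP $2835.20). Insurer: $1965 − $589.50 = $1375.50.
#4 ($2612): deductible already satisfied, so patient's share is 30% × $2612 = $783.60. Patient owes $783.60 (running OOP $3618.80). Plan pays $2612 − $783.60 = $1828.40.

$1828.40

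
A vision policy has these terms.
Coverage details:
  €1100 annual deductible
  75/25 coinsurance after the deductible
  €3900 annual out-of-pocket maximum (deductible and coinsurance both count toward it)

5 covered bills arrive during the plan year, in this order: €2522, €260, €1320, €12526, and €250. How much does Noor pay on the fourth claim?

Claim 1 — €2522: €1100 finishes the deductible; €1422 goes to coinsurance; 25% of €1422 = €355.50. Member owes €1455.50 (running OOP €1455.50).
Claim 2 — €260: 25% coinsurance on €260 = €65. Member pays €65; OOP now €1520.50.
Claim 3 — €1320: deductible met; 25% of €1320 = €330. Member pays €330; OOP now €1850.50.
Claim 4 — €12526: 25% coinsurance on €12526 = €3131.50. OOP would hit €4982 > €3900, so the cap limits the member to €3900 − €1850.50 = €2049.50.

€2049.50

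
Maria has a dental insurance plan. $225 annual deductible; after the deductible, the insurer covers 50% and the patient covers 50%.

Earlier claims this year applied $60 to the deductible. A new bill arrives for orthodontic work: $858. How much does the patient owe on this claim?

$511.50

$60 of the $225 deductible is already met, leaving $165.
The remaining $693 (= $858 − $165) moves to coinsurance.
50% of $693 = $346.50 falls to the patient.
That puts the patient's cost at $165 + $346.50 = $511.50.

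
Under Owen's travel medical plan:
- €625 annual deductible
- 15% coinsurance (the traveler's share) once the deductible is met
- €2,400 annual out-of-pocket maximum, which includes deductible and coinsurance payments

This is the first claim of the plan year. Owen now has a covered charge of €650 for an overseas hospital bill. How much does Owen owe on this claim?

€628.75

The full €625 deductible is still open; €625 of this bill applies to it.
That leaves €650 − €625 = €25 for coinsurance.
Traveler's 15% share of €25 is €3.75.
So the traveler owes €625 + €3.75 = €628.75 before any cap.
Total out-of-pocket so far would be €0 + €628.75 = €628.75, below the €2,400 cap — no reduction.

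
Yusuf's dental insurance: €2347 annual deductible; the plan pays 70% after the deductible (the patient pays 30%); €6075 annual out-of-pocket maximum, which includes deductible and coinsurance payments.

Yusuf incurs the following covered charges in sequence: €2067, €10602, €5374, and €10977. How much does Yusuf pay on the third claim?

€631.40

#1 (€2067): all of it applies to the deductible. Patient owes €2067 (running OOP €2067).
#2 (€10602): deductible takes €280, €10322 remains; patient's 30% is €3096.60. Patient owes €3376.60 (running OOP €5443.60).
#3 (€5374): deductible met; 30% of €5374 = €1612.20. Adding that to €5443.60 gives €7055.80, past the €6075 cap; patient pays only €6075 − €5443.60 = €631.40.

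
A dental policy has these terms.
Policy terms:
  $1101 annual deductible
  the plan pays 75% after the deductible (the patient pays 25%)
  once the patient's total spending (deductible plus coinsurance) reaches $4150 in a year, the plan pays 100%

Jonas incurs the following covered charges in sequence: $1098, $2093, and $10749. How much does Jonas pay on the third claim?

Claim 1 ($1098): entire amount goes to the deductible. Patient pays $1098; OOP now $1098.
Claim 2 ($2093): $3 to deductible, leaving $2090; patient's 25% is $522.50. Patient owes $525.50 (running OOP $1623.50).
Claim 3 ($10749): deductible met; 25% of $10749 = $2687.25. That would push OOP to $4310.75, over the $4150 cap, so patient pays $4150 − $1623.50 = $2526.50.

$2526.50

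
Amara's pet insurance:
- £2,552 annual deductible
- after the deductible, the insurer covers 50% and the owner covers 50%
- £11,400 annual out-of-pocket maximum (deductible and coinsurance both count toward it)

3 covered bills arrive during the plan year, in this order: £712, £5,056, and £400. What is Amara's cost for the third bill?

Claim 1 — £712: entire amount goes to the deductible. Owner pays £712; OOP now £712.
Claim 2 — £5,056: £1,840 to deductible, leaving £3,216; coinsurance £3,216 × 50% = £1,608. Owner owes £3,448 (running OOP £4,160).
Claim 3 — £400: deductible already satisfied, so owner's share is 50% × £400 = £200. Owner pays £200; OOP now £4,360.

£200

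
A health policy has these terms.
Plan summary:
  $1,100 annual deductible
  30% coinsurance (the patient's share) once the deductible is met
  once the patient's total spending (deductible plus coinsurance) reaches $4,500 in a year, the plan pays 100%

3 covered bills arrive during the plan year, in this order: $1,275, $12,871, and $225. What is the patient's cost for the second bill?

Claim 1 ($1,275): $1,100 to deductible, leaving $175; patient's 30% is $52.50. Cost to patient: $1,152.50. OOP to date $1,152.50.
Claim 2 ($12,871): 30% coinsurance on $12,871 = $3,861.30. Adding that to $1,152.50 gives $5,013.80, past the $4,500 cap; patient pays only $4,500 − $1,152.50 = $3,347.50.

$3,347.50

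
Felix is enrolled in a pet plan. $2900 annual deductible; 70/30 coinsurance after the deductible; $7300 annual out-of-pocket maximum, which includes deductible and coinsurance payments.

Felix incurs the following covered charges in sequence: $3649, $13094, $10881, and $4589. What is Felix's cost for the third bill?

Claim 1 — $3649: $2900 finishes the deductible; $749 goes to coinsurance; 30% of $749 = $224.70. Owner owes $3124.70 (running OOP $3124.70).
Claim 2 — $13094: deductible already satisfied, so owner's share is 30% × $13094 = $3928.20. Cost to owner: $3928.20. OOP to date $7052.90.
Claim 3 — $10881: deductible already satisfied, so owner's share is 30% × $10881 = $3264.30. That would push OOP to $10317.20, over the $7300 cap, so owner pays $7300 − $7052.90 = $247.10.

$247.10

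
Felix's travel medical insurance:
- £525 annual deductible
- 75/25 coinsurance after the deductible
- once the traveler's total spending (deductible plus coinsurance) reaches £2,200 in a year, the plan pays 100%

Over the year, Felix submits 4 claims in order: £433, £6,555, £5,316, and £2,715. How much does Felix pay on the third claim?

Bill 1, £433: all of it applies to the deductible. Cost to traveler: £433. OOP to date £433.
Bill 2, £6,555: £92 finishes the deductible; £6,463 goes to coinsurance; traveler's 25% is £1,615.75. Traveler pays £1,707.75; OOP now £2,140.75.
Bill 3, £5,316: deductible already satisfied, so traveler's share is 25% × £5,316 = £1,329. Adding that to £2,140.75 gives £3,469.75, past the £2,200 cap; traveler pays only £2,200 − £2,140.75 = £59.25.

£59.25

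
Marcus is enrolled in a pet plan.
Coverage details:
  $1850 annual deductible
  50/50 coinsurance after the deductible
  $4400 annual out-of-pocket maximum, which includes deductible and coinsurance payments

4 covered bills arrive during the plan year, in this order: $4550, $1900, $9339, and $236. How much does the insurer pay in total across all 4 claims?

Claim 1 ($4550): $1850 finishes the deductible; $2700 goes to coinsurance; coinsurance $2700 × 50% = $1350. Cost to owner: $3200. OOP to date $3200. Plan pays $4550 − $3200 = $1350.
Claim 2 ($1900): deductible already satisfied, so owner's share is 50% × $1900 = $950. Cost to owner: $950. OOP to date $4150. Plan pays $1900 − $950 = $950.
Claim 3 ($9339): deductible already satisfied, so owner's share is 50% × $9339 = $4669.50. OOP would hit $8819.50 > $4400, so the cap limits the owner to $4400 − $4150 = $250. Plan pays $9339 − $250 = $9089.
Claim 4 ($236): 50% coinsurance on $236 = $118. Adding that to $4400 gives $4518, past the $4400 cap; owner pays only $4400 − $4400 = $0. Insurer: $236 − $0 = $236.
Insurer total = bills − owner's total = $16025 − $4400 = $11625.

$11625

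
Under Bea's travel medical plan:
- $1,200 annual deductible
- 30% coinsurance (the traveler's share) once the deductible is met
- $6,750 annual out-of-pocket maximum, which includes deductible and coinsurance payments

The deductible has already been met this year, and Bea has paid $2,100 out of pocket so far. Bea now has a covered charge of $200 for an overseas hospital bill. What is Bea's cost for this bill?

$60

With the deductible met, the entire $200 is subject to coinsurance.
Coinsurance: $200 × 30% = $60.
Cumulative spending $2,100 + $60 = $2,160 stays under the $6,750 maximum.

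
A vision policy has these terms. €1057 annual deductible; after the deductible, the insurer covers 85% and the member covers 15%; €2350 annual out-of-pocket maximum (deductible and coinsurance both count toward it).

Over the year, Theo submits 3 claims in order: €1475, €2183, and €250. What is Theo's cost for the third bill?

#1 (€1475): €1057 to deductible, leaving €418; member's 15% is €62.70. Member pays €1119.70; OOP now €1119.70.
#2 (€2183): 15% coinsurance on €2183 = €327.45. Cost to member: €327.45. OOP to date €1447.15.
#3 (€250): 15% coinsurance on €250 = €37.50. Member pays €37.50; OOP now €1484.65.

€37.50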